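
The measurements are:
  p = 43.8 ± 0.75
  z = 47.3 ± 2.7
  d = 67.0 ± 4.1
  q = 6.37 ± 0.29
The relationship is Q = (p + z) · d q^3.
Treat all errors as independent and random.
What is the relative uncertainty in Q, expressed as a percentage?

15.3%

Let u = p + z = 91.1. δu = √(δp² + δz²) = √(0.562 + 7.29) = 2.80, so δu/u = 0.0308.
Q is then a monomial in u, d, q:
δQ/Q = √((δu/u)² + (1·δd/d)² + (3·δq/q)²) = √(0.000946 + 0.00374 + 0.0187) = 0.153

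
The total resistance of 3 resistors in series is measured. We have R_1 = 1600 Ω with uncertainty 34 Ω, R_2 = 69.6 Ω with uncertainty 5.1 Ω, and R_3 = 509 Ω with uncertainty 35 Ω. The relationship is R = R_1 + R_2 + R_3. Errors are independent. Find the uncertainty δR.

Each term contributes (cᵢ δxᵢ)² to (δR)²:
  (δR_1)² = 1160;  (δR_2)² = 26.0;  (δR_3)² = 1220
δR = √(2410) = 49.1 Ω

49.1 Ω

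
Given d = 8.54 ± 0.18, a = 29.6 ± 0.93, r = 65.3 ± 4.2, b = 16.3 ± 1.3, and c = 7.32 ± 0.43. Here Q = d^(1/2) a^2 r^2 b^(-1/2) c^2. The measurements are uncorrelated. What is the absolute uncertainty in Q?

Each factor contributes (exponent × relative error)² to (δQ/Q)²:
  (½·δd/d)² = (0.5×0.0211)² = 0.000111;  (2·δa/a)² = (2×0.0314)² = 0.00395;  (2·δr/r)² = (2×0.0643)² = 0.0165;  (−½·δb/b)² = (-0.5×0.0798)² = 0.00159;  (2·δc/c)² = (2×0.0587)² = 0.0138
δQ/Q = √(0.0360) = 0.190
Q = 1.45e+08, so δQ = 0.190 × 1.45e+08 = 2.75e+07.

2.75e+07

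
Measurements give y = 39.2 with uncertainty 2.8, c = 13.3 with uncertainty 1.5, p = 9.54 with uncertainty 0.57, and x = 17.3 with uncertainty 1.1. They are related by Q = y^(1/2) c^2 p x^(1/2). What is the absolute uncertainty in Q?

Each factor contributes (exponent × relative error)² to (δQ/Q)²:
  (½·δy/y)² = (0.5×0.0714)² = 0.00128;  (2·δc/c)² = (2×0.113)² = 0.0509;  (1·δp/p)² = (1×0.0597)² = 0.00357;  (½·δx/x)² = (0.5×0.0636)² = 0.00101
δQ/Q = √(0.0567) = 0.238
Q = 43900, so δQ = 0.238 × 43900 = 10500.

10500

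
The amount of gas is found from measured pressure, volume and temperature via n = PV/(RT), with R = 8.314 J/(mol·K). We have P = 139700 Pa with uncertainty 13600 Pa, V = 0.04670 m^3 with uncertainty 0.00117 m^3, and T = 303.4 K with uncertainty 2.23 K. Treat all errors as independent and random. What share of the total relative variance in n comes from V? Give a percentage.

(δn/n)² = (1·δP/P)² + (1·δV/V)² + (-1·δT/T)²
  P term: (1×0.0974)² = 0.00948
  V term: (1×0.0251)² = 0.000628
  T term: (-1×0.00735)² = 5.4e-05
Total = 0.0102. Share from V = 0.000628/0.0102 = 0.0618.

6.18%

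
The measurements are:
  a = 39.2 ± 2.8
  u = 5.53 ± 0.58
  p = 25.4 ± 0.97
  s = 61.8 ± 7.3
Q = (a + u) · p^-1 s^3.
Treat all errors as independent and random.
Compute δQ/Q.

Let w = a + u = 44.7. δw = √(δa² + δu²) = √(7.84 + 0.336) = 2.86, so δw/w = 0.0639.
Q is then a monomial in w, p, s:
δQ/Q = √((δw/w)² + (-1·δp/p)² + (3·δs/s)²) = √(0.00409 + 0.00146 + 0.126) = 0.362

0.362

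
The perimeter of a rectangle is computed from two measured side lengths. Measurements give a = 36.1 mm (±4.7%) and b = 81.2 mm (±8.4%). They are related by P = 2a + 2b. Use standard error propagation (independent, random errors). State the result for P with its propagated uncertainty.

For a sum/difference, combine absolute errors in quadrature:
  (2·δa)² = 11.5;  (2·δb)² = 186
δP = √(198) = 14.1 mm
P = 235 mm.

235 ± 14.1 mm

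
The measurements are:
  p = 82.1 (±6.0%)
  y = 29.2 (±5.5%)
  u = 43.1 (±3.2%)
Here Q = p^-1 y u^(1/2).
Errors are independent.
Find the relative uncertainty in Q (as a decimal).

Q is a product of powers, so relative uncertainties combine in quadrature:
  (-1·δp/p)² = (-1×0.0600)² = 0.00360;  (1·δy/y)² = (1×0.0550)² = 0.00302;  (½·δu/u)² = (0.5×0.0320)² = 0.000256
δQ/Q = √(0.00688) = 0.0830

0.0830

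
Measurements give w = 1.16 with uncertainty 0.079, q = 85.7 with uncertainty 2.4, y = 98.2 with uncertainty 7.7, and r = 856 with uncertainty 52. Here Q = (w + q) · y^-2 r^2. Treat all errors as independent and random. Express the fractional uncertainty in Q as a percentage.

Let u = w + q = 86.9. δu = √(δw² + δq²) = √(0.00624 + 5.76) = 2.40, so δu/u = 0.0276.
Q is then a monomial in u, y, r:
δQ/Q = √((δu/u)² + (-2·δy/y)² + (2·δr/r)²) = √(0.000764 + 0.0246 + 0.0148) = 0.200

20.0%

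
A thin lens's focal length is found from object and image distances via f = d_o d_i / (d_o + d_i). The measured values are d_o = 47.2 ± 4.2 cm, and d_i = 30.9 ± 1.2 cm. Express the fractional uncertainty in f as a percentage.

4.23%

∂f/∂d_o = (d_i/(d_o+d_i))² = 0.157;  ∂f/∂d_i = (d_o/(d_o+d_i))² = 0.365
δf = √((∂f/∂d_o · δd_o)² + (∂f/∂d_i · δd_i)²) = √(0.432 + 0.192) = 0.790 cm
f = 18.7 cm, so δf/f = 0.790/18.7 = 0.0423.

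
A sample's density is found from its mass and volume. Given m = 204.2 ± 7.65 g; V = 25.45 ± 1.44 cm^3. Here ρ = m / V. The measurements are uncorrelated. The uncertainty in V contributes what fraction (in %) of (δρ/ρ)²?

(δρ/ρ)² = (1·δm/m)² + (-1·δV/V)²
  m term: (1×0.0375)² = 0.00140
  V term: (-1×0.0566)² = 0.00320
Total = 0.00460. Share from V = 0.00320/0.00460 = 0.695.

69.5%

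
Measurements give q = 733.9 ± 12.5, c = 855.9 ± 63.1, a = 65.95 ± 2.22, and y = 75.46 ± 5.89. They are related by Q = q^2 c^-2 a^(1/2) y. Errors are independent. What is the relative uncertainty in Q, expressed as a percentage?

17.1%

Relative error in a monomial: (δQ/Q)² = Σ (nᵢ · δxᵢ/xᵢ)².
  (2·δq/q)² = (2×0.0170)² = 0.00116;  (-2·δc/c)² = (-2×0.0737)² = 0.0217;  (½·δa/a)² = (0.5×0.0337)² = 0.000283;  (1·δy/y)² = (1×0.0781)² = 0.00609
δQ/Q = √(0.0293) = 0.171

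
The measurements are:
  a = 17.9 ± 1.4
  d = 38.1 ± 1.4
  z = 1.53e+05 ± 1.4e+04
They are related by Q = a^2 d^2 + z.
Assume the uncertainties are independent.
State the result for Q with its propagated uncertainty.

Let p = a^2·d^2 = 4.65e+05. δp/p = √((2·δa/a)² + (2·δd/d)²) = √(0.0245 + 0.00540) = 0.173, so δp = 80400.
Q = p + z: δQ = √(δp² + δz²) = √(6.46e+09 + 1.96e+08) = 81600
Q = 6.18e+05.

(6.18 ± 0.816) × 10^5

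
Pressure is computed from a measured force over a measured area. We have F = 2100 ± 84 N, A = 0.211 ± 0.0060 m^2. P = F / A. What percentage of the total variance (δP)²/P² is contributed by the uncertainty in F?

(δP/P)² = (1·δF/F)² + (-1·δA/A)²
  F term: (1×0.0400)² = 0.00160
  A term: (-1×0.0284)² = 0.000809
Total = 0.00241. Share from F = 0.00160/0.00241 = 0.664.

66.4%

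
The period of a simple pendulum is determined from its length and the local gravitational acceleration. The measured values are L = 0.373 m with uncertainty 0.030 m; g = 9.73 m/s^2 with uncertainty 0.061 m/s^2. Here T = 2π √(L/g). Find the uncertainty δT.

0.0496 s

Products/powers → add relative errors in quadrature, weighted by exponent:
  (½·δL/L)² = (0.5×0.0804)² = 0.00162;  (−½·δg/g)² = (-0.5×0.00627)² = 9.83e-06
δT/T = √(0.00163) = 0.0403
T = 1.23 s, so δT = 0.0403 × 1.23 = 0.0496 s.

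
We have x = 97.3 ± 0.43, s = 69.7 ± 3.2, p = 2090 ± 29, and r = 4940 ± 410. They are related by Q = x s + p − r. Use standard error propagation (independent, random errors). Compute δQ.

Let w = x·s = 6780. δw/w = √((1·δx/x)² + (1·δs/s)²) = √(1.95e-05 + 0.00211) = 0.0461, so δw = 313.
Q = w + p − r: δQ = √(δw² + δp² + δr²) = √(97800 + 841 + 1.68e+05) = 517

517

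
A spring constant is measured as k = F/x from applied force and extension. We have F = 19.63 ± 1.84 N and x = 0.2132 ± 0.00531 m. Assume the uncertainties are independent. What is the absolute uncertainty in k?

8.93 N/m

Since k is a product/quotient, work with relative uncertainties:
  (1·δF/F)² = (1×0.0937)² = 0.00879;  (-1·δx/x)² = (-1×0.0249)² = 0.000620
δk/k = √(0.00941) = 0.0970
k = 92.07 N/m, so δk = 0.0970 × 92.07 = 8.93 N/m.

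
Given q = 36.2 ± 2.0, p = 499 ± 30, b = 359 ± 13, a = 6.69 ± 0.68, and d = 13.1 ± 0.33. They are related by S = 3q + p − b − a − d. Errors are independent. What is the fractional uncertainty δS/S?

0.145

For a sum/difference, combine absolute errors in quadrature:
  (3·δq)² = 36.0;  (δp)² = 900;  (δb)² = 169;  (δa)² = 0.462;  (δd)² = 0.109
δS = √(1110) = 33.3
S = 229, so δS/S = 33.3/229 = 0.145.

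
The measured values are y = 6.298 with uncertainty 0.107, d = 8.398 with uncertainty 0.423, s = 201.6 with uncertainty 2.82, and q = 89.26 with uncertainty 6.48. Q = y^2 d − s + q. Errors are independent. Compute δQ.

21.4

Let p = y^2·d = 333.1. δp/p = √((2·δy/y)² + (1·δd/d)²) = √(0.00115 + 0.00254) = 0.0608, so δp = 20.2.
Q = p − s + q: δQ = √(δp² + δs² + δq²) = √(410 + 7.95 + 42.0) = 21.4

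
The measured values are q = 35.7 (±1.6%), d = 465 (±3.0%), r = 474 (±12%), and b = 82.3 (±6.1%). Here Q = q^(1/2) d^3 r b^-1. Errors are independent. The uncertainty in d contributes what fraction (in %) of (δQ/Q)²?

(δQ/Q)² = (½·δq/q)² + (3·δd/d)² + (1·δr/r)² + (-1·δb/b)²
  q term: (0.5×0.0160)² = 6.4e-05
  d term: (3×0.0300)² = 0.00810
  r term: (1×0.120)² = 0.0144
  b term: (-1×0.0610)² = 0.00372
Total = 0.0263. Share from d = 0.00810/0.0263 = 0.308.

30.8%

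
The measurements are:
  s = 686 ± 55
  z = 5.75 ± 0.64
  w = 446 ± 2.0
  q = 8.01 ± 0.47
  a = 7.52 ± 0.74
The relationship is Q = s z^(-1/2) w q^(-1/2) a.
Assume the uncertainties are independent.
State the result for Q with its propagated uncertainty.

Q is a product of powers, so relative uncertainties combine in quadrature:
  (1·δs/s)² = (1×0.0802)² = 0.00643;  (−½·δz/z)² = (-0.5×0.111)² = 0.00310;  (1·δw/w)² = (1×0.00448)² = 2.01e-05;  (−½·δq/q)² = (-0.5×0.0587)² = 0.000861;  (1·δa/a)² = (1×0.0984)² = 0.00968
δQ/Q = √(0.0201) = 0.142
Q = 3.39e+05, so δQ = 0.142 × 3.39e+05 = 48100.

(3.39 ± 0.481) × 10^5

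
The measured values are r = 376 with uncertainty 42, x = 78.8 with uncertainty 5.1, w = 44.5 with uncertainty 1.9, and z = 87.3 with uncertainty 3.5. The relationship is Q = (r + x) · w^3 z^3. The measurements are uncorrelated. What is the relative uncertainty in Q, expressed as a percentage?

19.9%

Let u = r + x = 455. δu = √(δr² + δx²) = √(1760 + 26.0) = 42.3, so δu/u = 0.0930.
Q is then a monomial in u, w, z:
δQ/Q = √((δu/u)² + (3·δw/w)² + (3·δz/z)²) = √(0.00865 + 0.0164 + 0.0145) = 0.199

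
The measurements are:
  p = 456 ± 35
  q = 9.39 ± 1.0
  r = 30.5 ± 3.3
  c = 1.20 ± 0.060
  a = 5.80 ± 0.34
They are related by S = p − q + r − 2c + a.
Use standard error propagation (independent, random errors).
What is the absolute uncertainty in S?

35.2

Sums and differences: (δS)² = Σ (cᵢ δxᵢ)².
  (δp)² = 1220;  (δq)² = 1.00;  (δr)² = 10.9;  (2·δc)² = 0.0144;  (δa)² = 0.116
δS = √(1240) = 35.2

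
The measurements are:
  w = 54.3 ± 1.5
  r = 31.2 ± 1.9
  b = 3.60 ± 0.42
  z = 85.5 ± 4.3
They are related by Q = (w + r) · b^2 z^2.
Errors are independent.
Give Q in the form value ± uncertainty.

(8.10 ± 2.07) × 10^6

Let u = w + r = 85.5. δu = √(δw² + δr²) = √(2.25 + 3.61) = 2.42, so δu/u = 0.0283.
Q is then a monomial in u, b, z:
δQ/Q = √((δu/u)² + (2·δb/b)² + (2·δz/z)²) = √(0.000802 + 0.0544 + 0.0101) = 0.256
Q = 8.1e+06, so δQ = 0.256 × 8.1e+06 = 2.07e+06.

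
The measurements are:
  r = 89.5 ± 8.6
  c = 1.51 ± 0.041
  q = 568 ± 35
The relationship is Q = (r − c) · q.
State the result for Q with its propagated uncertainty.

50000 ± 5770

Let u = r − c = 88.0. δu = √(δr² + δc²) = √(74.0 + 0.00168) = 8.60, so δu/u = 0.0977.
Q is then a monomial in u, q:
δQ/Q = √((δu/u)² + (1·δq/q)²) = √(0.00955 + 0.00380) = 0.116
Q = 50000, so δQ = 0.116 × 50000 = 5770.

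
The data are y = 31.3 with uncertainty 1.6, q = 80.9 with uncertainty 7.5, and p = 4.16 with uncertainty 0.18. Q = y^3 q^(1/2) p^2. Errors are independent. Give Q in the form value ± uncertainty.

(4.77 ± 0.869) × 10^6

Relative error in a monomial: (δQ/Q)² = Σ (nᵢ · δxᵢ/xᵢ)².
  (3·δy/y)² = (3×0.0511)² = 0.0235;  (½·δq/q)² = (0.5×0.0927)² = 0.00215;  (2·δp/p)² = (2×0.0433)² = 0.00749
δQ/Q = √(0.0332) = 0.182
Q = 4.77e+06, so δQ = 0.182 × 4.77e+06 = 8.69e+05.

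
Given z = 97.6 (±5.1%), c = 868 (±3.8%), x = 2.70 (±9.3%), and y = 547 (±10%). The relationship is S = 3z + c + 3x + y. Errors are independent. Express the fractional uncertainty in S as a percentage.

3.82%

Sums and differences: (δS)² = Σ (cᵢ δxᵢ)².
  (3·δz)² = 223;  (δc)² = 1090;  (3·δx)² = 0.567;  (δy)² = 2990
δS = √(4300) = 65.6
S = 1720, so δS/S = 65.6/1720 = 0.0382.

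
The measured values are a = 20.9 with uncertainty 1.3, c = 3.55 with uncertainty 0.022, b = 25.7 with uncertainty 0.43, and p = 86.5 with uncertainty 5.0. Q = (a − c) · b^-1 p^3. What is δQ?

Let u = a − c = 17.3. δu = √(δa² + δc²) = √(1.69 + 0.000484) = 1.30, so δu/u = 0.0749.
Q is then a monomial in u, b, p:
δQ/Q = √((δu/u)² + (-1·δb/b)² + (3·δp/p)²) = √(0.00562 + 0.000280 + 0.0301) = 0.190
Q = 4.37e+05, so δQ = 0.190 × 4.37e+05 = 82900.

82900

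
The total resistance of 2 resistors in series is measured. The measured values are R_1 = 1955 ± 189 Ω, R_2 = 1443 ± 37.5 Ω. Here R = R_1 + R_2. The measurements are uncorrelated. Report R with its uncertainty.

3398 ± 193 Ω

Each term contributes (cᵢ δxᵢ)² to (δR)²:
  (δR_1)² = 35700;  (δR_2)² = 1410
δR = √(37100) = 193 Ω
R = 3398 Ω.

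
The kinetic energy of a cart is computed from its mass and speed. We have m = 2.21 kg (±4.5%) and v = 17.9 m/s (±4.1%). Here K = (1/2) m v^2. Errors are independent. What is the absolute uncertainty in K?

33.1 J

For a monomial K ∝ m, v^2, fractional errors add in quadrature:
  (1·δm/m)² = (1×0.0450)² = 0.00202;  (2·δv/v)² = (2×0.0410)² = 0.00672
δK/K = √(0.00875) = 0.0935
K = 354 J, so δK = 0.0935 × 354 = 33.1 J.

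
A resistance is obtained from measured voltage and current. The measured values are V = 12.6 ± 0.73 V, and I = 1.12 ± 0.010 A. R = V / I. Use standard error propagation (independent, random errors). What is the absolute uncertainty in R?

Products/powers → add relative errors in quadrature, weighted by exponent:
  (1·δV/V)² = (1×0.0579)² = 0.00336;  (-1·δI/I)² = (-1×0.00893)² = 7.97e-05
δR/R = √(0.00344) = 0.0586
R = 11.2 Ω, so δR = 0.0586 × 11.2 = 0.659 Ω.

0.659 Ω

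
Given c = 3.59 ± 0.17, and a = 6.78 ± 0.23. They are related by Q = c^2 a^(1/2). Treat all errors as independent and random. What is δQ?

Since Q is a product/quotient, work with relative uncertainties:
  (2·δc/c)² = (2×0.0474)² = 0.00897;  (½·δa/a)² = (0.5×0.0339)² = 0.000288
δQ/Q = √(0.00926) = 0.0962
Q = 33.6, so δQ = 0.0962 × 33.6 = 3.23.

3.23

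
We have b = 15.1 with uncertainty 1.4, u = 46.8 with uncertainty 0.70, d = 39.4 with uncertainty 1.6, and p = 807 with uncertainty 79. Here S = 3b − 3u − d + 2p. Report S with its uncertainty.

Sums and differences: (δS)² = Σ (cᵢ δxᵢ)².
  (3·δb)² = 17.6;  (3·δu)² = 4.41;  (δd)² = 2.56;  (2·δp)² = 25000
δS = √(25000) = 158
S = 1480.

1480 ± 158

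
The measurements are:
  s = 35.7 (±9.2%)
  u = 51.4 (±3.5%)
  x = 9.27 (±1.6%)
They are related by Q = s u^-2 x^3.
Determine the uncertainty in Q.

For a monomial Q ∝ s, u^-2, x^3, fractional errors add in quadrature:
  (1·δs/s)² = (1×0.0920)² = 0.00846;  (-2·δu/u)² = (-2×0.0350)² = 0.00490;  (3·δx/x)² = (3×0.0160)² = 0.00230
δQ/Q = √(0.0157) = 0.125
Q = 10.8, so δQ = 0.125 × 10.8 = 1.35.

1.35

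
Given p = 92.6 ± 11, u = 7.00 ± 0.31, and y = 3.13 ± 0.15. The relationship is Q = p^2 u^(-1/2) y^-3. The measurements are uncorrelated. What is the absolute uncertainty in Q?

29.4

Q is a product of powers, so relative uncertainties combine in quadrature:
  (2·δp/p)² = (2×0.119)² = 0.0564;  (−½·δu/u)² = (-0.5×0.0443)² = 0.000490;  (-3·δy/y)² = (-3×0.0479)² = 0.0207
δQ/Q = √(0.0776) = 0.279
Q = 106, so δQ = 0.279 × 106 = 29.4.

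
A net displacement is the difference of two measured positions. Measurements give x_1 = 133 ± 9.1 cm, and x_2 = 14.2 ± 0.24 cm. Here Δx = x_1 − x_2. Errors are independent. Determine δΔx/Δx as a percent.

7.66%

Sums and differences: (δΔx)² = Σ (cᵢ δxᵢ)².
  (δx_1)² = 82.8;  (δx_2)² = 0.0576
δΔx = √(82.9) = 9.10 cm
Δx = 119 cm, so δΔx/Δx = 9.10/119 = 0.0766.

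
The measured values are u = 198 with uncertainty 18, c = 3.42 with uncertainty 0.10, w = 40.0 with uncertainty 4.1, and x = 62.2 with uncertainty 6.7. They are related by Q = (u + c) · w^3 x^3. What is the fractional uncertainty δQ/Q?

0.455

Let h = u + c = 201. δh = √(δu² + δc²) = √(324 + 0.0100) = 18.0, so δh/h = 0.0894.
Q is then a monomial in h, w, x:
δQ/Q = √((δh/h)² + (3·δw/w)² + (3·δx/x)²) = √(0.00799 + 0.0946 + 0.104) = 0.455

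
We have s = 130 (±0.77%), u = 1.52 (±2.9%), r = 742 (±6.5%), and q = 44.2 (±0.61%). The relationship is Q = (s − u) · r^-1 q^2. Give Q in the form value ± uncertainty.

338 ± 22.5

Let w = s − u = 128. δw = √(δs² + δu²) = √(1.00 + 0.00194) = 1.00, so δw/w = 0.00780.
Q is then a monomial in w, r, q:
δQ/Q = √((δw/w)² + (-1·δr/r)² + (2·δq/q)²) = √(6.08e-05 + 0.00423 + 0.000149) = 0.0666
Q = 338, so δQ = 0.0666 × 338 = 22.5.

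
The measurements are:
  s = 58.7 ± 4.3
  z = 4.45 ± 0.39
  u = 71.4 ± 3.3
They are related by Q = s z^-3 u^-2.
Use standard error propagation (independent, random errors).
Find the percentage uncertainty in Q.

Each factor contributes (exponent × relative error)² to (δQ/Q)²:
  (1·δs/s)² = (1×0.0733)² = 0.00537;  (-3·δz/z)² = (-3×0.0876)² = 0.0691;  (-2·δu/u)² = (-2×0.0462)² = 0.00854
δQ/Q = √(0.0830) = 0.288

28.8%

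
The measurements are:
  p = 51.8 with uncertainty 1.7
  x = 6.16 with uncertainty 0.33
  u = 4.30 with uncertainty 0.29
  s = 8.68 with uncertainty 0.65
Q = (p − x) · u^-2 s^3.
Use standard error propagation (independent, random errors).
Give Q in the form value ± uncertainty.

Let w = p − x = 45.6. δw = √(δp² + δx²) = √(2.89 + 0.109) = 1.73, so δw/w = 0.0379.
Q is then a monomial in w, u, s:
δQ/Q = √((δw/w)² + (-2·δu/u)² + (3·δs/s)²) = √(0.00144 + 0.0182 + 0.0505) = 0.265
Q = 1610, so δQ = 0.265 × 1610 = 427.

1610 ± 427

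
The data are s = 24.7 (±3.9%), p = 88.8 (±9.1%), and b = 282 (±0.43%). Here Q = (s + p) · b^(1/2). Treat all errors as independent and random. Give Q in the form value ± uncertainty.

Let u = s + p = 114. δu = √(δs² + δp²) = √(0.928 + 65.3) = 8.14, so δu/u = 0.0717.
Q is then a monomial in u, b:
δQ/Q = √((δu/u)² + (½·δb/b)²) = √(0.00514 + 4.62e-06) = 0.0717
Q = 1910, so δQ = 0.0717 × 1910 = 137.

1910 ± 137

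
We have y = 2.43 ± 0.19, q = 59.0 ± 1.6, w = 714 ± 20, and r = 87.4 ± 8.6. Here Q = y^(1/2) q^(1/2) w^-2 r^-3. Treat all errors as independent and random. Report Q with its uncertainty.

Each factor contributes (exponent × relative error)² to (δQ/Q)²:
  (½·δy/y)² = (0.5×0.0782)² = 0.00153;  (½·δq/q)² = (0.5×0.0271)² = 0.000184;  (-2·δw/w)² = (-2×0.0280)² = 0.00314;  (-3·δr/r)² = (-3×0.0984)² = 0.0871
δQ/Q = √(0.0920) = 0.303
Q = 3.52e-11, so δQ = 0.303 × 3.52e-11 = 1.07e-11.

(3.52 ± 1.07) × 10^-11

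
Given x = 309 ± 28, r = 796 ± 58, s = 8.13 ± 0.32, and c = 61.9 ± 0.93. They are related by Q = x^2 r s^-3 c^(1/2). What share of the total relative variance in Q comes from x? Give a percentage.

63.0%

(δQ/Q)² = (2·δx/x)² + (1·δr/r)² + (-3·δs/s)² + (½·δc/c)²
  x term: (2×0.0906)² = 0.0328
  r term: (1×0.0729)² = 0.00531
  s term: (-3×0.0394)² = 0.0139
  c term: (0.5×0.0150)² = 5.64e-05
Total = 0.0522. Share from x = 0.0328/0.0522 = 0.630.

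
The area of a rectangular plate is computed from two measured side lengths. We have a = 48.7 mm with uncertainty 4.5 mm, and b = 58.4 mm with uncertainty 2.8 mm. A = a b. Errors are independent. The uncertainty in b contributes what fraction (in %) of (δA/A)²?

21.2%

(δA/A)² = (1·δa/a)² + (1·δb/b)²
  a term: (1×0.0924)² = 0.00854
  b term: (1×0.0479)² = 0.00230
Total = 0.0108. Share from b = 0.00230/0.0108 = 0.212.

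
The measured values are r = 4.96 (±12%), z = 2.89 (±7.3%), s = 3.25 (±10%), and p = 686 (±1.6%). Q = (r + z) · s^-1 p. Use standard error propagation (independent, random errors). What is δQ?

Let u = r + z = 7.85. δu = √(δr² + δz²) = √(0.354 + 0.0445) = 0.631, so δu/u = 0.0804.
Q is then a monomial in u, s, p:
δQ/Q = √((δu/u)² + (-1·δs/s)² + (1·δp/p)²) = √(0.00647 + 0.0100 + 0.000256) = 0.129
Q = 1660, so δQ = 0.129 × 1660 = 214.

214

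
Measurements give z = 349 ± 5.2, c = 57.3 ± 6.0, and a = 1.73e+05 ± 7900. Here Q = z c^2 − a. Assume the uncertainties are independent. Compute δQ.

2.41e+05

Let p = z·c^2 = 1.15e+06. δp/p = √((1·δz/z)² + (2·δc/c)²) = √(0.000222 + 0.0439) = 0.210, so δp = 2.41e+05.
Q = p − a: δQ = √(δp² + δa²) = √(5.79e+10 + 6.24e+07) = 2.41e+05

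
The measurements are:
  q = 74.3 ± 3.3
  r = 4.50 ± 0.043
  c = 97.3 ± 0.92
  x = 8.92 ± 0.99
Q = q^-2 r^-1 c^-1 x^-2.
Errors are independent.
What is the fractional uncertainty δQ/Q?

Relative error in a monomial: (δQ/Q)² = Σ (nᵢ · δxᵢ/xᵢ)².
  (-2·δq/q)² = (-2×0.0444)² = 0.00789;  (-1·δr/r)² = (-1×0.00956)² = 9.13e-05;  (-1·δc/c)² = (-1×0.00946)² = 8.94e-05;  (-2·δx/x)² = (-2×0.111)² = 0.0493
δQ/Q = √(0.0573) = 0.239

0.239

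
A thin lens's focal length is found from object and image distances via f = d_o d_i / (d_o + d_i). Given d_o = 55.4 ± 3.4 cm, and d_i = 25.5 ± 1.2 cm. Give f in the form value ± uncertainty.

∂f/∂d_o = (d_i/(d_o+d_i))² = 0.0994;  ∂f/∂d_i = (d_o/(d_o+d_i))² = 0.469
δf = √((∂f/∂d_o · δd_o)² + (∂f/∂d_i · δd_i)²) = √(0.114 + 0.317) = 0.656 cm
f = 17.5 cm.

17.5 ± 0.656 cm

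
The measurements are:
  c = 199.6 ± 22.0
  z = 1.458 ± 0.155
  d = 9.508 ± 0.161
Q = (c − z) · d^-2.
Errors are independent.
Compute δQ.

0.254

Let u = c − z = 198.1. δu = √(δc² + δz²) = √(484 + 0.0240) = 22.0, so δu/u = 0.111.
Q is then a monomial in u, d:
δQ/Q = √((δu/u)² + (-2·δd/d)²) = √(0.0123 + 0.00115) = 0.116
Q = 2.192, so δQ = 0.116 × 2.192 = 0.254.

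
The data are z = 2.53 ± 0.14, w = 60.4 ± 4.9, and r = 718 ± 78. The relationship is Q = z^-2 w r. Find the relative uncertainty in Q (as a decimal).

Products/powers → add relative errors in quadrature, weighted by exponent:
  (-2·δz/z)² = (-2×0.0553)² = 0.0122;  (1·δw/w)² = (1×0.0811)² = 0.00658;  (1·δr/r)² = (1×0.109)² = 0.0118
δQ/Q = √(0.0306) = 0.175

0.175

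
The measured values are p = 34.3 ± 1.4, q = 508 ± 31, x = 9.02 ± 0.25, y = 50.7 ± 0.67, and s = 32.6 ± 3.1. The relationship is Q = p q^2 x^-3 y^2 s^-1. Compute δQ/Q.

0.182

Products/powers → add relative errors in quadrature, weighted by exponent:
  (1·δp/p)² = (1×0.0408)² = 0.00167;  (2·δq/q)² = (2×0.0610)² = 0.0149;  (-3·δx/x)² = (-3×0.0277)² = 0.00691;  (2·δy/y)² = (2×0.0132)² = 0.000699;  (-1·δs/s)² = (-1×0.0951)² = 0.00904
δQ/Q = √(0.0332) = 0.182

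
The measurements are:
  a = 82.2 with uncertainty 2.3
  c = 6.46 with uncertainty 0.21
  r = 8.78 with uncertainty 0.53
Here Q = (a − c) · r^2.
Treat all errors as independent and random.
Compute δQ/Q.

Let u = a − c = 75.7. δu = √(δa² + δc²) = √(5.29 + 0.0441) = 2.31, so δu/u = 0.0305.
Q is then a monomial in u, r:
δQ/Q = √((δu/u)² + (2·δr/r)²) = √(0.000930 + 0.0146) = 0.125

0.125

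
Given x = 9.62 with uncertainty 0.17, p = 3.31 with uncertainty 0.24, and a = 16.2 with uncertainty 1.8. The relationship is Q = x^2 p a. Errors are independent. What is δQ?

Each factor contributes (exponent × relative error)² to (δQ/Q)²:
  (2·δx/x)² = (2×0.0177)² = 0.00125;  (1·δp/p)² = (1×0.0725)² = 0.00526;  (1·δa/a)² = (1×0.111)² = 0.0123
δQ/Q = √(0.0189) = 0.137
Q = 4960, so δQ = 0.137 × 4960 = 681.

681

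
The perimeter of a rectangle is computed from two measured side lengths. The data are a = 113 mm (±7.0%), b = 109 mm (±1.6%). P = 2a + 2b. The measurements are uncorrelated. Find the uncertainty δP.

For a sum/difference, combine absolute errors in quadrature:
  (2·δa)² = 250;  (2·δb)² = 12.2
δP = √(262) = 16.2 mm

16.2 mm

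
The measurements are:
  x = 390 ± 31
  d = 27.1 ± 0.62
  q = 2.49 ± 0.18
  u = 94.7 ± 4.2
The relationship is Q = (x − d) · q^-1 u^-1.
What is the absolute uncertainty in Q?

Let w = x − d = 363. δw = √(δx² + δd²) = √(961 + 0.384) = 31.0, so δw/w = 0.0854.
Q is then a monomial in w, q, u:
δQ/Q = √((δw/w)² + (-1·δq/q)² + (-1·δu/u)²) = √(0.00730 + 0.00523 + 0.00197) = 0.120
Q = 1.54, so δQ = 0.120 × 1.54 = 0.185.

0.185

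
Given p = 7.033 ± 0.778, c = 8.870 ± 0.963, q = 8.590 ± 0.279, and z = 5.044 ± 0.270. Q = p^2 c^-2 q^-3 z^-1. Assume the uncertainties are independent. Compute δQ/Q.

0.329

Since Q is a product/quotient, work with relative uncertainties:
  (2·δp/p)² = (2×0.111)² = 0.0489;  (-2·δc/c)² = (-2×0.109)² = 0.0471;  (-3·δq/q)² = (-3×0.0325)² = 0.00949;  (-1·δz/z)² = (-1×0.0535)² = 0.00287
δQ/Q = √(0.108) = 0.329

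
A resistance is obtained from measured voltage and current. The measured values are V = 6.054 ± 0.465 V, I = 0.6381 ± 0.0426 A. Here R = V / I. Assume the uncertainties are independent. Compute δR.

0.966 Ω

Each factor contributes (exponent × relative error)² to (δR/R)²:
  (1·δV/V)² = (1×0.0768)² = 0.00590;  (-1·δI/I)² = (-1×0.0668)² = 0.00446
δR/R = √(0.0104) = 0.102
R = 9.488 Ω, so δR = 0.102 × 9.488 = 0.966 Ω.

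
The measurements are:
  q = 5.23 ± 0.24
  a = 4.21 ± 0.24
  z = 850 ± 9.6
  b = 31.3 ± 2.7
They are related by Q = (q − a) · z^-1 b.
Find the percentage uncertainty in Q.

34.4%

Let u = q − a = 1.02. δu = √(δq² + δa²) = √(0.0576 + 0.0576) = 0.339, so δu/u = 0.333.
Q is then a monomial in u, z, b:
δQ/Q = √((δu/u)² + (-1·δz/z)² + (1·δb/b)²) = √(0.111 + 0.000128 + 0.00744) = 0.344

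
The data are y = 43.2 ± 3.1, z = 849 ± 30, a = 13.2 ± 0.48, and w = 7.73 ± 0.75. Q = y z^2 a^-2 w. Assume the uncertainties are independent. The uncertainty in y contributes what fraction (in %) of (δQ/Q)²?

(δQ/Q)² = (1·δy/y)² + (2·δz/z)² + (-2·δa/a)² + (1·δw/w)²
  y term: (1×0.0718)² = 0.00515
  z term: (2×0.0353)² = 0.00499
  a term: (-2×0.0364)² = 0.00529
  w term: (1×0.0970)² = 0.00941
Total = 0.0248. Share from y = 0.00515/0.0248 = 0.207.

20.7%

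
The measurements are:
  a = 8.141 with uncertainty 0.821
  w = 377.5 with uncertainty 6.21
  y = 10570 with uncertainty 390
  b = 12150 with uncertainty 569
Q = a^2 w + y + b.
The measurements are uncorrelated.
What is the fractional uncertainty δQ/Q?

0.107

Let p = a^2·w = 25020. δp/p = √((2·δa/a)² + (1·δw/w)²) = √(0.0407 + 0.000271) = 0.202, so δp = 5060.
Q = p + y + b: δQ = √(δp² + δy² + δb²) = √(2.56e+07 + 1.52e+05 + 3.24e+05) = 5110
Q = 47740, so δQ/Q = 5110/47740 = 0.107.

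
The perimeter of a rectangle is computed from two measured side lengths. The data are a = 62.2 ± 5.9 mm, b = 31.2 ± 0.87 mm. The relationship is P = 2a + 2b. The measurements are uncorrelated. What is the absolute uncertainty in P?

Sums and differences: (δP)² = Σ (cᵢ δxᵢ)².
  (2·δa)² = 139;  (2·δb)² = 3.03
δP = √(142) = 11.9 mm

11.9 mm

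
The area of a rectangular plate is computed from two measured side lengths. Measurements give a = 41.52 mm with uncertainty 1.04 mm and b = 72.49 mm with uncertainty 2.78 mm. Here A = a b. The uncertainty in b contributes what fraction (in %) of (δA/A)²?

(δA/A)² = (1·δa/a)² + (1·δb/b)²
  a term: (1×0.0250)² = 0.000627
  b term: (1×0.0384)² = 0.00147
Total = 0.00210. Share from b = 0.00147/0.00210 = 0.701.

70.1%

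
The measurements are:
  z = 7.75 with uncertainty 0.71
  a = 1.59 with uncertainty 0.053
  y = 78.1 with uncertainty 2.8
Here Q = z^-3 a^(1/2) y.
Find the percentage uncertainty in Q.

27.8%

Products/powers → add relative errors in quadrature, weighted by exponent:
  (-3·δz/z)² = (-3×0.0916)² = 0.0755;  (½·δa/a)² = (0.5×0.0333)² = 0.000278;  (1·δy/y)² = (1×0.0359)² = 0.00129
δQ/Q = √(0.0771) = 0.278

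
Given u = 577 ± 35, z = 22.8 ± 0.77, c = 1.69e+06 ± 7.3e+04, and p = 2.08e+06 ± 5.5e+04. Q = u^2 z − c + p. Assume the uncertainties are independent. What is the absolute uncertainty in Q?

Let w = u^2·z = 7.59e+06. δw/w = √((2·δu/u)² + (1·δz/z)²) = √(0.0147 + 0.00114) = 0.126, so δw = 9.56e+05.
Q = w − c + p: δQ = √(δw² + δc² + δp²) = √(9.14e+11 + 5.33e+09 + 3.02e+09) = 9.6e+05

9.6e+05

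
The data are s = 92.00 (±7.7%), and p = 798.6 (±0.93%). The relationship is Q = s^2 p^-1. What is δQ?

1.64

Each factor contributes (exponent × relative error)² to (δQ/Q)²:
  (2·δs/s)² = (2×0.0770)² = 0.0237;  (-1·δp/p)² = (-1×0.00930)² = 8.65e-05
δQ/Q = √(0.0238) = 0.154
Q = 10.60, so δQ = 0.154 × 10.60 = 1.64.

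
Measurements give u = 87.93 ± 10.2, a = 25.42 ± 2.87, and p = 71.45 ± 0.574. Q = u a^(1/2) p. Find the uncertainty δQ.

Each factor contributes (exponent × relative error)² to (δQ/Q)²:
  (1·δu/u)² = (1×0.116)² = 0.0135;  (½·δa/a)² = (0.5×0.113)² = 0.00319;  (1·δp/p)² = (1×0.00803)² = 6.45e-05
δQ/Q = √(0.0167) = 0.129
Q = 31680, so δQ = 0.129 × 31680 = 4090.

4090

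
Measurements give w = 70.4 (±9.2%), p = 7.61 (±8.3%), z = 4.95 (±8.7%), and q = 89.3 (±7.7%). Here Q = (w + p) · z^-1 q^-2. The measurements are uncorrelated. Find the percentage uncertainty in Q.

19.6%

Let u = w + p = 78.0. δu = √(δw² + δp²) = √(41.9 + 0.399) = 6.51, so δu/u = 0.0834.
Q is then a monomial in u, z, q:
δQ/Q = √((δu/u)² + (-1·δz/z)² + (-2·δq/q)²) = √(0.00696 + 0.00757 + 0.0237) = 0.196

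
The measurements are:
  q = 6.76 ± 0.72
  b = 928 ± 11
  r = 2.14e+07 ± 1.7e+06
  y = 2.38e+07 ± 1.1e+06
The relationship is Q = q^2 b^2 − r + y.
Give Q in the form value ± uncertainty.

(4.18 ± 0.867) × 10^7

Let p = q^2·b^2 = 3.94e+07. δp/p = √((2·δq/q)² + (2·δb/b)²) = √(0.0454 + 0.000562) = 0.214, so δp = 8.43e+06.
Q = p − r + y: δQ = √(δp² + δr² + δy²) = √(7.11e+13 + 2.89e+12 + 1.21e+12) = 8.67e+06
Q = 4.18e+07.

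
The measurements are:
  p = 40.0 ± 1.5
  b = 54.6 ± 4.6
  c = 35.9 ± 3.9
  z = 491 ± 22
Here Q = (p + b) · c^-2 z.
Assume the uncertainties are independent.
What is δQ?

Let u = p + b = 94.6. δu = √(δp² + δb²) = √(2.25 + 21.2) = 4.84, so δu/u = 0.0511.
Q is then a monomial in u, c, z:
δQ/Q = √((δu/u)² + (-2·δc/c)² + (1·δz/z)²) = √(0.00262 + 0.0472 + 0.00201) = 0.228
Q = 36.0, so δQ = 0.228 × 36.0 = 8.20.

8.20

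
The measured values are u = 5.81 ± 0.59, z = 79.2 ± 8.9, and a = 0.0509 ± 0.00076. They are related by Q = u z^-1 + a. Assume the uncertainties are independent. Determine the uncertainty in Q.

Let p = u·z^-1 = 0.0734. δp/p = √((1·δu/u)² + (-1·δz/z)²) = √(0.0103 + 0.0126) = 0.151, so δp = 0.0111.
Q = p + a: δQ = √(δp² + δa²) = √(0.000123 + 5.78e-07) = 0.0111

0.0111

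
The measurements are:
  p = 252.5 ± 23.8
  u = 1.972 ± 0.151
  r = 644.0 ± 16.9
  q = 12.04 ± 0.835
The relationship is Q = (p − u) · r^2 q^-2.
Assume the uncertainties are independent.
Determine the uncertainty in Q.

Let w = p − u = 250.5. δw = √(δp² + δu²) = √(566 + 0.0228) = 23.8, so δw/w = 0.0950.
Q is then a monomial in w, r, q:
δQ/Q = √((δw/w)² + (2·δr/r)² + (-2·δq/q)²) = √(0.00903 + 0.00275 + 0.0192) = 0.176
Q = 716800, so δQ = 0.176 × 716800 = 1.26e+05.

1.26e+05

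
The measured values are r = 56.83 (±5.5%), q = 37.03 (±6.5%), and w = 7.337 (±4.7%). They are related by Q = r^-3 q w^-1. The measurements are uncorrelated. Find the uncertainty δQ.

5.04e-06

Each factor contributes (exponent × relative error)² to (δQ/Q)²:
  (-3·δr/r)² = (-3×0.0550)² = 0.0272;  (1·δq/q)² = (1×0.0650)² = 0.00423;  (-1·δw/w)² = (-1×0.0470)² = 0.00221
δQ/Q = √(0.0337) = 0.183
Q = 2.75e-05, so δQ = 0.183 × 2.75e-05 = 5.04e-06.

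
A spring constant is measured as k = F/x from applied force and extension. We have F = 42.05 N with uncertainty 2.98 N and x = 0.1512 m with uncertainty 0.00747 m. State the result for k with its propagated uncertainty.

Products/powers → add relative errors in quadrature, weighted by exponent:
  (1·δF/F)² = (1×0.0709)² = 0.00502;  (-1·δx/x)² = (-1×0.0494)² = 0.00244
δk/k = √(0.00746) = 0.0864
k = 278.1 N/m, so δk = 0.0864 × 278.1 = 24.0 N/m.

278.1 ± 24.0 N/m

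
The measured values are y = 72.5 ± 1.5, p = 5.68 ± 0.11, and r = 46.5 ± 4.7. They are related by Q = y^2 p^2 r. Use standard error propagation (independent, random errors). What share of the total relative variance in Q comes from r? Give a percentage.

(δQ/Q)² = (2·δy/y)² + (2·δp/p)² + (1·δr/r)²
  y term: (2×0.0207)² = 0.00171
  p term: (2×0.0194)² = 0.00150
  r term: (1×0.101)² = 0.0102
Total = 0.0134. Share from r = 0.0102/0.0134 = 0.761.

76.1%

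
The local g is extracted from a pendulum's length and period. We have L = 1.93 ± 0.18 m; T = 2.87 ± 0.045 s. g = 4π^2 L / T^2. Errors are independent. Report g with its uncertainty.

Since g is a product/quotient, work with relative uncertainties:
  (1·δL/L)² = (1×0.0933)² = 0.00870;  (-2·δT/T)² = (-2×0.0157)² = 0.000983
δg/g = √(0.00968) = 0.0984
g = 9.25 m/s^2, so δg = 0.0984 × 9.25 = 0.910 m/s^2.

9.25 ± 0.910 m/s^2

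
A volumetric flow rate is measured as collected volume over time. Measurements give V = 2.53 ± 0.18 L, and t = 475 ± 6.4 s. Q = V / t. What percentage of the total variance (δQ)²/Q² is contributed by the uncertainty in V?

96.5%

(δQ/Q)² = (1·δV/V)² + (-1·δt/t)²
  V term: (1×0.0711)² = 0.00506
  t term: (-1×0.0135)² = 0.000182
Total = 0.00524. Share from V = 0.00506/0.00524 = 0.965.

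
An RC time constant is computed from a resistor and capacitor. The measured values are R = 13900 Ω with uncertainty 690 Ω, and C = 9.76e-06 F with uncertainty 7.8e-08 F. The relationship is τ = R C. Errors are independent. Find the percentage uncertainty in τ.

5.03%

Each factor contributes (exponent × relative error)² to (δτ/τ)²:
  (1·δR/R)² = (1×0.0496)² = 0.00246;  (1·δC/C)² = (1×0.00799)² = 6.39e-05
δτ/τ = √(0.00253) = 0.0503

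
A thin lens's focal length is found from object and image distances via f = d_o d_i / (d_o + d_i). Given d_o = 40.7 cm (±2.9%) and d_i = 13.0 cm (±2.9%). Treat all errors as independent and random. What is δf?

0.227 cm

∂f/∂d_o = (d_i/(d_o+d_i))² = 0.0586;  ∂f/∂d_i = (d_o/(d_o+d_i))² = 0.574
δf = √((∂f/∂d_o · δd_o)² + (∂f/∂d_i · δd_i)²) = √(0.00478 + 0.0469) = 0.227 cm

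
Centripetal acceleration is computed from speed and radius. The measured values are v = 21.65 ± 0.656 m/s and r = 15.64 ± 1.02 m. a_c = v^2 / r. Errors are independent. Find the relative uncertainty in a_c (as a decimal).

Products/powers → add relative errors in quadrature, weighted by exponent:
  (2·δv/v)² = (2×0.0303)² = 0.00367;  (-1·δr/r)² = (-1×0.0652)² = 0.00425
δa_c/a_c = √(0.00793) = 0.0890

0.0890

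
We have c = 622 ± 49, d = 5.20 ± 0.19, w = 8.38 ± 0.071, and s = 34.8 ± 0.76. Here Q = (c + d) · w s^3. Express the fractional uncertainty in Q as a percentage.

Let u = c + d = 627. δu = √(δc² + δd²) = √(2400 + 0.0361) = 49.0, so δu/u = 0.0781.
Q is then a monomial in u, w, s:
δQ/Q = √((δu/u)² + (1·δw/w)² + (3·δs/s)²) = √(0.00610 + 7.18e-05 + 0.00429) = 0.102

10.2%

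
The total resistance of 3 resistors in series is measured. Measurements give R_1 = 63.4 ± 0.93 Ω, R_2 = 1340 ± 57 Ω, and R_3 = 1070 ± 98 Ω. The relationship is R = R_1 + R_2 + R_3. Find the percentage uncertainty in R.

Each term contributes (cᵢ δxᵢ)² to (δR)²:
  (δR_1)² = 0.865;  (δR_2)² = 3250;  (δR_3)² = 9600
δR = √(12900) = 113 Ω
R = 2470 Ω, so δR/R = 113/2470 = 0.0458.

4.58%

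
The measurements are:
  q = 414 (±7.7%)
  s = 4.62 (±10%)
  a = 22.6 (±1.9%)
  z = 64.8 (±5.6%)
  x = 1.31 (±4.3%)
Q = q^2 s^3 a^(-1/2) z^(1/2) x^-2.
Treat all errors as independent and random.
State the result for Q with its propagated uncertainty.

(1.67 ± 0.582) × 10^7

For a monomial Q ∝ q^2, s^3, a^(-1/2), z^(1/2), x^-2, fractional errors add in quadrature:
  (2·δq/q)² = (2×0.0770)² = 0.0237;  (3·δs/s)² = (3×0.100)² = 0.0900;  (−½·δa/a)² = (-0.5×0.0190)² = 9.02e-05;  (½·δz/z)² = (0.5×0.0560)² = 0.000784;  (-2·δx/x)² = (-2×0.0430)² = 0.00740
δQ/Q = √(0.122) = 0.349
Q = 1.67e+07, so δQ = 0.349 × 1.67e+07 = 5.82e+06.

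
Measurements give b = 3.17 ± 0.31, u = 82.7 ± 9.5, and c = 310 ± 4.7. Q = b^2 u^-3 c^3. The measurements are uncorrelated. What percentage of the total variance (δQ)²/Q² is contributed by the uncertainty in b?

(δQ/Q)² = (2·δb/b)² + (-3·δu/u)² + (3·δc/c)²
  b term: (2×0.0978)² = 0.0383
  u term: (-3×0.115)² = 0.119
  c term: (3×0.0152)² = 0.00207
Total = 0.159. Share from b = 0.0383/0.159 = 0.240.

24.0%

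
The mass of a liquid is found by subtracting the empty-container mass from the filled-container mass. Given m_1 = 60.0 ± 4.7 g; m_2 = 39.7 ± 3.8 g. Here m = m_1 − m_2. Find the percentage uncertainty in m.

29.8%

Sums and differences: (δm)² = Σ (cᵢ δxᵢ)².
  (δm_1)² = 22.1;  (δm_2)² = 14.4
δm = √(36.5) = 6.04 g
m = 20.3 g, so δm/m = 6.04/20.3 = 0.298.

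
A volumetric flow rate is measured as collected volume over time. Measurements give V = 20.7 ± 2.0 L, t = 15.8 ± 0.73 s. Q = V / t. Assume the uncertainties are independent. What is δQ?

Since Q is a product/quotient, work with relative uncertainties:
  (1·δV/V)² = (1×0.0966)² = 0.00934;  (-1·δt/t)² = (-1×0.0462)² = 0.00213
δQ/Q = √(0.0115) = 0.107
Q = 1.31 L/s, so δQ = 0.107 × 1.31 = 0.140 L/s.

0.140 L/s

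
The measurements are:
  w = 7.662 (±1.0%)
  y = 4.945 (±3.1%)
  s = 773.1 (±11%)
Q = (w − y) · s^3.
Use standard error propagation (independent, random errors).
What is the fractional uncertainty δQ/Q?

Let u = w − y = 2.717. δu = √(δw² + δy²) = √(0.00587 + 0.0235) = 0.171, so δu/u = 0.0631.
Q is then a monomial in u, s:
δQ/Q = √((δu/u)² + (3·δs/s)²) = √(0.00398 + 0.109) = 0.336

0.336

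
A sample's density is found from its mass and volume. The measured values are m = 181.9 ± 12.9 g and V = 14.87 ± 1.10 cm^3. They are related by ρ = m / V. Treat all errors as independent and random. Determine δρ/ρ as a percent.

10.2%

Relative error in a monomial: (δρ/ρ)² = Σ (nᵢ · δxᵢ/xᵢ)².
  (1·δm/m)² = (1×0.0709)² = 0.00503;  (-1·δV/V)² = (-1×0.0740)² = 0.00547
δρ/ρ = √(0.0105) = 0.102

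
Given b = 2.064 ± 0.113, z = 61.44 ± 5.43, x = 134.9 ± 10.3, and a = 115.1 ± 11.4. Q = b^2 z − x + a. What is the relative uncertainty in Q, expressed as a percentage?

Let p = b^2·z = 261.7. δp/p = √((2·δb/b)² + (1·δz/z)²) = √(0.0120 + 0.00781) = 0.141, so δp = 36.8.
Q = p − x + a: δQ = √(δp² + δx² + δa²) = √(1360 + 106 + 130) = 39.9
Q = 241.9, so δQ/Q = 39.9/241.9 = 0.165.

16.5%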